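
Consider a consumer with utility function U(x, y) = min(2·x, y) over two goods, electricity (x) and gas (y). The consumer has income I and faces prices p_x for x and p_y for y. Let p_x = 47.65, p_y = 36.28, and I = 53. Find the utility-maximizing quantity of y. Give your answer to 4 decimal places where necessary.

y* = 0.8818

Demand: x*(p_x,p_y,I) = I/(p_x + 2·p_y), y* = 2·I/(p_x + 2·p_y).
Here 47.65 + 2·36.28 = 120.21, giving y* = 0.8818.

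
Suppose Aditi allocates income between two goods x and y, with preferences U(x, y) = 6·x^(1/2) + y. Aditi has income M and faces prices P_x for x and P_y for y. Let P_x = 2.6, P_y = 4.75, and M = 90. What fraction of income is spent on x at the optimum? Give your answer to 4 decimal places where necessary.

Utility is quasi-linear in y; the FOC for x is 3/√x = P_x/P_y.
Thus x* = (3·P_y/P_x)² — independent of M — with the rest of income spent on y.
Plugging in: x* = (3·4.75/2.6)² = 30.0388, y* = 2.5051.
Expenditure on x: 2.6·30.0388 = 78.101; share = 0.8678.

share on x = 0.8678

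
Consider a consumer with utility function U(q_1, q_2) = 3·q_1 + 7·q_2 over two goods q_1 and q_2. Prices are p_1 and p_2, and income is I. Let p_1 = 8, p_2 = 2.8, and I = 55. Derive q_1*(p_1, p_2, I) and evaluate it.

Perfect substitutes: compare marginal utility per dollar. 3/p_1 vs 7/p_2 → 0.375 vs 2.5.
q_2 gives more utility per dollar, so spend all income on q_2: q_2* = I/p_2, q_1* = 0.
Numerically: q_1* = 0, q_2* = 19.6429.

q_1* = 0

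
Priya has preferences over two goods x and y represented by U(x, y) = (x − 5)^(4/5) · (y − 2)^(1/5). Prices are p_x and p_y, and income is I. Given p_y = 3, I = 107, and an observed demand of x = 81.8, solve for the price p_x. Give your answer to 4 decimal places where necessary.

MRS = 4·(y−2)/(x−5). Tangency with p_x/p_y gives y−2 = (1/4)·(p_x/p_y)·(x−5).
After buying the subsistence bundle (5, 2), a share 0.8 of the remaining income goes to x: x* = 5 + 0.8·(I − 5p_x − 2p_y)/p_x.
Set x* = 81.8 in the demand function and solve for p_x: p_x = 1.

p_x = 1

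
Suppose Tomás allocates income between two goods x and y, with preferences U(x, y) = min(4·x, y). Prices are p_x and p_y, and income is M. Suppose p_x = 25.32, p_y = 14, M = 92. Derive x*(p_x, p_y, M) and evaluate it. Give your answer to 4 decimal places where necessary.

x* = 1.1313

With perfect complements, no substitution: consume in ratio x:y = 1:4.
Budget: p_x·x + p_y·4·x = M, so (p_x + 4·p_y)·x = M.
Demand: x*(p_x,p_y,M) = M/(p_x + 4·p_y), y* = 4·M/(p_x + 4·p_y).
Here 25.32 + 4·14 = 81.32, giving x* = 1.1313.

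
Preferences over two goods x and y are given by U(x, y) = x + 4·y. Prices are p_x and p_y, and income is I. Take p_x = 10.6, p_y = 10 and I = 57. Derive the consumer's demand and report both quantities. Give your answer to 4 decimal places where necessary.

Linear utility — the consumer picks whichever good has higher MU/price: 1/10.6 = 0.0943 vs 4/10 = 0.4.
y gives more utility per dollar, so spend all income on y: y* = I/p_y, x* = 0.
Numerically: x* = 0, y* = 5.7.

x* = 0, y* = 5.7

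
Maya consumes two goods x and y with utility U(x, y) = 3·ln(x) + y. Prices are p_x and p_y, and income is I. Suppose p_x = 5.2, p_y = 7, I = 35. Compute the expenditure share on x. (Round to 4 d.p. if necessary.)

MU_x = 3/x, MU_y = 1. Tangency: 3/x = p_x/p_y.
So x*(p_x,p_y) = 3·p_y/p_x, independent of income; and y* = (I − 3·p_y)/p_y.
At the given prices: x* = 3·7/5.2 = 4.0385, and y* = 2.
Expenditure on x: 5.2·4.0385 = 21; share = 0.6.

share on x = 0.6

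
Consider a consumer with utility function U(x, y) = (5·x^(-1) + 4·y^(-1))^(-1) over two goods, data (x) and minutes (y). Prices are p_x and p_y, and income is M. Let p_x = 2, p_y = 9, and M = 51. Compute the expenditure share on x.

share on x = 0.3451

Numerically y/x = 0.421637, so x* = 51/(2 + 9·0.421637) = 8.8011 and y* = 0.421637·8.8011 = 3.7109.
Expenditure on x: 2·8.8011 = 17.6022; share = 0.3451.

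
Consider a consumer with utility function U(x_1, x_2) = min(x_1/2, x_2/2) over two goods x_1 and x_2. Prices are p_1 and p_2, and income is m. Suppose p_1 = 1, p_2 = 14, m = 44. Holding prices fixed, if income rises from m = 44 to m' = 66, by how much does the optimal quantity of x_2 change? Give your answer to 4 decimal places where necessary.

Leontief preferences: the optimum is at the kink where x_1/2 = x_2/2, i.e. x_2 = x_1.
Budget: p_1·x_1 + p_2·x_1 = m, so (2·p_1 + 2·p_2)·x_1 = 2·m.
Demand: x_1*(p_1,p_2,m) = 2·m/(2·p_1 + 2·p_2), x_2* = 2·m/(2·p_1 + 2·p_2).
Here 2·1 + 2·14 = 30, giving x_2* = 2.9333.
At m' = 66: x_2* = 4.4. Change: 4.4 − 2.9333 = 1.4667.

Δx_2* = 1.4667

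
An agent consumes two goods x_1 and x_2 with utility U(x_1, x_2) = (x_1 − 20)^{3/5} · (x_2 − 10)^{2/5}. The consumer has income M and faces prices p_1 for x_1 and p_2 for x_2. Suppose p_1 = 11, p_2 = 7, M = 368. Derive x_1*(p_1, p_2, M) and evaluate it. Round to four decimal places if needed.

x_1* = 24.2545

This is Cobb-Douglas in (x_1−20, x_2−10): tangency gives 0.6·p_2·(x_2−10) = 0.4·p_1·(x_1−20).
After buying the subsistence bundle (20, 10), a share 0.6 of the remaining income goes to x_1: x_1* = 20 + 0.6·(M − 20p_1 − 10p_2)/p_1.
Discretionary income = 368 − 20·11 − 10·7 = 78; x_1* = 20 + 0.6·78/11 = 24.2545.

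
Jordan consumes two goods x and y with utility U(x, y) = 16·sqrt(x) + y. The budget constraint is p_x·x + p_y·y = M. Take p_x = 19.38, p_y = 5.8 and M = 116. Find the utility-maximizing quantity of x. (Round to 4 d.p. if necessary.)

MU_x = 8/√x, MU_y = 1. Tangency: 8/√x = p_x/p_y.
Thus x* = (8·p_y/p_x)² — independent of M — with the rest of income spent on y.
Plugging in: x* = (8·5.8/19.38)² = 5.7323.

x* = 5.7323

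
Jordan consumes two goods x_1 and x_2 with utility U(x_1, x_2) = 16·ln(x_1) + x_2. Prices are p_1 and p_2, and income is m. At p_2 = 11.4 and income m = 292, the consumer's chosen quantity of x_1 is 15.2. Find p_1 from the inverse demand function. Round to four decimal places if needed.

MU_x_1 = 16/x_1, MU_x_2 = 1. Tangency: 16/x_1 = p_1/p_2.
So x_1*(p_1,p_2) = 16·p_2/p_1, independent of income; and x_2* = (m − 16·p_2)/p_2.
Set x_1* = 15.2 in the demand function and solve for p_1: p_1 = 12.

p_1 = 12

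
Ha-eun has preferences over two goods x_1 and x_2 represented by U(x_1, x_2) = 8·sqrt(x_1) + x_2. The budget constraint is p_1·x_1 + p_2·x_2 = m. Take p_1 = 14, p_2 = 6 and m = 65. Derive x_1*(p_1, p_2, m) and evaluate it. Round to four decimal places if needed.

x_1* = 2.9388

Utility is quasi-linear in x_2; the FOC for x_1 is 4/√x_1 = p_1/p_2.
Thus x_1* = (4·p_2/p_1)² — independent of m — with the rest of income spent on x_2.
Plugging in: x_1* = (4·6/14)² = 2.9388.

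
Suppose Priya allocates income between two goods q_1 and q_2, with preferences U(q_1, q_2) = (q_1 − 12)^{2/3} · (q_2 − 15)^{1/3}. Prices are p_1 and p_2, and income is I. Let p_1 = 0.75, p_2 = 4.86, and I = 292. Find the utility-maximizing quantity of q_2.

q_2* = 29.4102

After buying the subsistence bundle (12, 15), a share 2/3 of the remaining income goes to q_1: q_1* = 12 + 2/3·(I − 12p_1 − 15p_2)/p_1.
Discretionary income = 292 − 12·0.75 − 15·4.86 = 210.1; q_2* = 15 + 1/3·210.1/4.86 = 29.4102.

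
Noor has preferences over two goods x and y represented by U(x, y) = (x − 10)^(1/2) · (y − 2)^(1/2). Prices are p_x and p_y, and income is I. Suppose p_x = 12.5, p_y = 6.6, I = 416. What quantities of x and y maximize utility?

x* = 21.112, y* = 23.0455

Substituting into the budget: x* = 10 + 0.5·(I − 10·p_x − 2·p_y)/p_x, and y* = 2 + 0.5·(…)/p_y.
Discretionary income = 416 − 10·12.5 − 2·6.6 = 277.8; x* = 10 + 0.5·277.8/12.5 = 21.112; y* = 2 + 0.5·277.8/6.6 = 23.0455.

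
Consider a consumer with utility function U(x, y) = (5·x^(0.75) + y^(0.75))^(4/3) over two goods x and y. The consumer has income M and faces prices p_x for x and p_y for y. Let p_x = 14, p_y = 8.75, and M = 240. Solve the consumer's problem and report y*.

y* = 0.1786

MU_x ∝ 5·x^(-0.25), MU_y ∝ y^(-0.25), so MRS = 5·(y/x)^(0.25) = p_x/p_y.
Solve for the ratio: y/x = [(1/5)·p_x/p_y]^(4).
With the ratio pinned down, the budget gives x* = M/(p_x + p_y·(y/x)) and y* = (y/x)·x*.
Numerically y/x = 0.010486, so x* = 240/(14 + 8.75·0.010486) = 17.0312 and y* = 0.010486·17.0312 = 0.1786.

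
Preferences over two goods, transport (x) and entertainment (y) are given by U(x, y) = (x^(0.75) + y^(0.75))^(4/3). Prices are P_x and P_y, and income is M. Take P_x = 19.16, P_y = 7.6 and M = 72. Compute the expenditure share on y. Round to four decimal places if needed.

share on y = 0.9413

MRS = MU_x/MU_y = (y/x)^(0.25). Set equal to P_x/P_y.
Solve for the ratio: y/x = [P_x/P_y]^(4).
Substitute y = (y/x)·x into the budget: x* = M/(P_x + P_y·(y/x)).
Numerically y/x = 40.395003, so x* = 72/(19.16 + 7.6·40.395003) = 0.2207 and y* = 40.395003·0.2207 = 8.9172.
Expenditure on y: 7.6·8.9172 = 67.7704; share = 0.9413.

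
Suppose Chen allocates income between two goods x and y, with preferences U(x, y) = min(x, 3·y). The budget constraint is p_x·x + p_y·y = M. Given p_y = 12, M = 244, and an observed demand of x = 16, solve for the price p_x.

Leontief preferences: the optimum is at the kink where x/3 = y/1, i.e. y = (1/3)·x.
Budget: p_x·x + p_y·(1/3)·x = M, so (3·p_x + p_y)·x = 3·M.
Demand: x*(p_x,p_y,M) = 3·M/(3·p_x + p_y), y* = M/(3·p_x + p_y).
Set x* = 16 in the demand function and solve for p_x: p_x = 11.25.

p_x = 11.25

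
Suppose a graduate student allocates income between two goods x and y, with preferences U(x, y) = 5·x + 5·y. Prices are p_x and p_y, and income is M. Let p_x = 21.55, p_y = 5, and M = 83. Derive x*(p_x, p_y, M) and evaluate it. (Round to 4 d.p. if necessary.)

x* = 0

Linear utility — the consumer picks whichever good has higher MU/price: 5/21.55 = 0.232 vs 5/5 = 1.
y gives more utility per dollar, so spend all income on y: y* = M/p_y, x* = 0.
Numerically: x* = 0, y* = 16.6.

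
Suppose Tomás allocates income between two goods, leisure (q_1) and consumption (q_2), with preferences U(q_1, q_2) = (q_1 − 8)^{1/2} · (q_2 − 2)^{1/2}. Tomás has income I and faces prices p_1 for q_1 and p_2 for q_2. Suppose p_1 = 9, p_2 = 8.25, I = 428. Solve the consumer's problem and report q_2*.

q_2* = 22.5758

Let q_1' = q_1−8, q_2' = q_2−2. MRS = q_2'/q_1' = p_1/p_2.
Substituting into the budget: q_1* = 8 + 0.5·(I − 8·p_1 − 2·p_2)/p_1, and q_2* = 2 + 0.5·(…)/p_2.
Discretionary income = 428 − 8·9 − 2·8.25 = 339.5; q_2* = 2 + 0.5·339.5/8.25 = 22.5758.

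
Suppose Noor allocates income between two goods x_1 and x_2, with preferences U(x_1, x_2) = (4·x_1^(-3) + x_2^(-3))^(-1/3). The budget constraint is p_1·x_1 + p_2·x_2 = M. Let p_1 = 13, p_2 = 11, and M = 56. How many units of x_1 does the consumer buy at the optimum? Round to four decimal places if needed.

MU_x_1 ∝ 4·x_1^(-4), MU_x_2 ∝ x_2^(-4), so MRS = 4·(x_2/x_1)^(4) = p_1/p_2.
Hence x_2/x_1 = ((1/4)·p_1/p_2)^(1/(4)), i.e. raised to the 0.25 power.
Substitute x_2 = (x_2/x_1)·x_1 into the budget: x_1* = M/(p_1 + p_2·(x_2/x_1)).
Numerically x_2/x_1 = 0.737263, so x_1* = 56/(13 + 11·0.737263) = 2.6528.

x_1* = 2.6528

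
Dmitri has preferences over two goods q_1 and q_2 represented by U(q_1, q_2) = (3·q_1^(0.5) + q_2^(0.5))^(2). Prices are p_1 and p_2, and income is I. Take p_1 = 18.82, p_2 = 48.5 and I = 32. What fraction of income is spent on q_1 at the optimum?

With the ratio pinned down, the budget gives q_1* = I/(p_1 + p_2·(q_2/q_1)) and q_2* = (q_2/q_1)·q_1*.
Numerically q_2/q_1 = 0.016731, so q_1* = 32/(18.82 + 48.5·0.016731) = 1.63 and q_2* = 0.016731·1.63 = 0.0273.
Expenditure on q_1: 18.82·1.63 = 30.6773; share = 0.9587.

share on q_1 = 0.9587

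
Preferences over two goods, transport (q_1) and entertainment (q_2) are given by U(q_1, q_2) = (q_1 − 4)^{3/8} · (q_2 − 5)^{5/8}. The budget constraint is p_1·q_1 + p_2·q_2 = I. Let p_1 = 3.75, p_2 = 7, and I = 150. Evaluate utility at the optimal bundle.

Discretionary income = 150 − 4·3.75 − 5·7 = 100; q_1* = 4 + 0.375·100/3.75 = 14; q_2* = 5 + 0.625·100/7 = 13.9286.
Utility at the optimum: U(14, 13.9286) = 9.3162.

V = 9.3162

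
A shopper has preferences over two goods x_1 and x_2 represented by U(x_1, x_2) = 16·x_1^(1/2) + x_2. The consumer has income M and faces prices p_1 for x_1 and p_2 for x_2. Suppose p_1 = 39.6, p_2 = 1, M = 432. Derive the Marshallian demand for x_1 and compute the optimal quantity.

x_1* = 0.0408

Solve: √x_1 = 8·p_2/p_1, so x_1*(p_1,p_2) = (8·p_2/p_1)², and x_2* = (M − p_1·x_1*)/p_2.
Plugging in: x_1* = (8·1/39.6)² = 0.0408.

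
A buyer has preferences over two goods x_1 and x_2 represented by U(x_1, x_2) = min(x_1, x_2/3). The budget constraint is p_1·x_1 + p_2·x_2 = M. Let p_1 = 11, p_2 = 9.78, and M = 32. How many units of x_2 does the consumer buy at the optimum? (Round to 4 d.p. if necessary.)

With perfect complements, no substitution: consume in ratio x_1:x_2 = 1:3.
Budget: p_1·x_1 + p_2·3·x_1 = M, so (p_1 + 3·p_2)·x_1 = M.
Demand: x_1*(p_1,p_2,M) = M/(p_1 + 3·p_2), x_2* = 3·M/(p_1 + 3·p_2).
Here 11 + 3·9.78 = 40.34, giving x_2* = 2.3798.

x_2* = 2.3798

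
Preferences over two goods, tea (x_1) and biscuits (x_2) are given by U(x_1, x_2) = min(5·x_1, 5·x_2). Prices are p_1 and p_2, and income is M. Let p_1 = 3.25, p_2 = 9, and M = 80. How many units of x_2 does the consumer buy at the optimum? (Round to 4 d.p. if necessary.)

x_2* = 6.5306

With perfect complements, no substitution: consume in ratio x_1:x_2 = 5:5.
Budget: p_1·x_1 + p_2·x_1 = M, so (5·p_1 + 5·p_2)·x_1 = 5·M.
Demand: x_1*(p_1,p_2,M) = 5·M/(5·p_1 + 5·p_2), x_2* = 5·M/(5·p_1 + 5·p_2).
Here 5·3.25 + 5·9 = 61.25, giving x_2* = 6.5306.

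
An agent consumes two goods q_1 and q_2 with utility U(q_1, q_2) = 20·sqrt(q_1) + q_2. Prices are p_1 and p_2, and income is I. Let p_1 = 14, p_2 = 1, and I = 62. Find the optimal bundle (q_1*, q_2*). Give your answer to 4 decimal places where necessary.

Utility is quasi-linear in q_2; the FOC for q_1 is 10/√q_1 = p_1/p_2.
Solve: √q_1 = 10·p_2/p_1, so q_1*(p_1,p_2) = (10·p_2/p_1)², and q_2* = (I − p_1·q_1*)/p_2.
Plugging in: q_1* = (10·1/14)² = 0.5102, q_2* = 54.8571.

q_1* = 0.5102, q_2* = 54.8571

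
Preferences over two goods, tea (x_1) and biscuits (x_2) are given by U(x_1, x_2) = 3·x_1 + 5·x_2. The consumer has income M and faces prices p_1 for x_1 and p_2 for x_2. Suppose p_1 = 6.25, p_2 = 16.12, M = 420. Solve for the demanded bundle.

x_1* = 67.2, x_2* = 0

Perfect substitutes: compare marginal utility per dollar. 3/p_1 vs 5/p_2 → 0.48 vs 0.3102.
x_1 gives more utility per dollar, so spend all income on x_1: x_1* = M/p_1, x_2* = 0.
Numerically: x_1* = 67.2, x_2* = 0.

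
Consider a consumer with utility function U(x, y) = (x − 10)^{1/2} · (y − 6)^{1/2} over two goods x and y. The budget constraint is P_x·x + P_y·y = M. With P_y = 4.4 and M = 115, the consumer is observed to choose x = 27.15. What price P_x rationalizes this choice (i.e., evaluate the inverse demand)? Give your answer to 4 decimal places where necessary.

P_x = 2

Let x' = x−10, y' = y−6. MRS = y'/x' = P_x/P_y.
After buying the subsistence bundle (10, 6), a share 0.5 of the remaining income goes to x: x* = 10 + 0.5·(M − 10P_x − 6P_y)/P_x.
Set x* = 27.15 in the demand function and solve for P_x: P_x = 2.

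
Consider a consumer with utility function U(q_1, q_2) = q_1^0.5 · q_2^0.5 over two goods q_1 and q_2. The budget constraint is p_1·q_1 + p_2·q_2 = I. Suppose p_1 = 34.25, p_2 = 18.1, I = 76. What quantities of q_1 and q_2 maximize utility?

Demand: q_1*(p_1,p_2,I) = 0.5·I/p_1 and q_2* = 0.5·I/p_2.
At p_1=34.25, p_2=18.1, I=76: q_1* = 0.5·76/34.25 = 1.1095, q_2* = 2.0994.

q_1* = 1.1095, q_2* = 2.0994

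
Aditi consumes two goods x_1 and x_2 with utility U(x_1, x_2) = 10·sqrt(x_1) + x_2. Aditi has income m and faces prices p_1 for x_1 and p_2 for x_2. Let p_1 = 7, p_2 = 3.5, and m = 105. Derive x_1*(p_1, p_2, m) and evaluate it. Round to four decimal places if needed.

Utility is quasi-linear in x_2; the FOC for x_1 is 5/√x_1 = p_1/p_2.
Thus x_1* = (5·p_2/p_1)² — independent of m — with the rest of income spent on x_2.
Plugging in: x_1* = (5·3.5/7)² = 6.25.

x_1* = 6.25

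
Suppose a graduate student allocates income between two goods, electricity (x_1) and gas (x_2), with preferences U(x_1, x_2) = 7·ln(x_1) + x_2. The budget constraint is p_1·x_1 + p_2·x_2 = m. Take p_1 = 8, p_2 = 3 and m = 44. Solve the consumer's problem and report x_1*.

x_1* = 2.625

MU_x_1 = 7/x_1, MU_x_2 = 1. Tangency: 7/x_1 = p_1/p_2.
So x_1*(p_1,p_2) = 7·p_2/p_1, independent of income; and x_2* = (m − 7·p_2)/p_2.
At the given prices: x_1* = 7·3/8 = 2.625.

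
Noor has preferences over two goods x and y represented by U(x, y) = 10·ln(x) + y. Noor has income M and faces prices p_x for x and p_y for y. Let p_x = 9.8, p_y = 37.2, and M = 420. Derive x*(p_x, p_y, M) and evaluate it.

x* = 37.9592

MU_x = 10/x, MU_y = 1. Tangency: 10/x = p_x/p_y.
So x*(p_x,p_y) = 10·p_y/p_x, independent of income; and y* = (M − 10·p_y)/p_y.
At the given prices: x* = 10·37.2/9.8 = 37.9592.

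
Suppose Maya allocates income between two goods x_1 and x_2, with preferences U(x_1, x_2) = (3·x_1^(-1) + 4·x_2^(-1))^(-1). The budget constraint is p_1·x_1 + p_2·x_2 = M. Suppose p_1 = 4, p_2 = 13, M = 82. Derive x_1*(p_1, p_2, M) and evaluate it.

MRS = MU_x_1/MU_x_2 = (3/4)·(x_2/x_1)^(2). Set equal to p_1/p_2.
Solve for the ratio: x_2/x_1 = [(4/3)·p_1/p_2]^(0.5).
With the ratio pinned down, the budget gives x_1* = M/(p_1 + p_2·(x_2/x_1)) and x_2* = (x_2/x_1)·x_1*.
Numerically x_2/x_1 = 0.640513, so x_1* = 82/(4 + 13·0.640513) = 6.6522.

x_1* = 6.6522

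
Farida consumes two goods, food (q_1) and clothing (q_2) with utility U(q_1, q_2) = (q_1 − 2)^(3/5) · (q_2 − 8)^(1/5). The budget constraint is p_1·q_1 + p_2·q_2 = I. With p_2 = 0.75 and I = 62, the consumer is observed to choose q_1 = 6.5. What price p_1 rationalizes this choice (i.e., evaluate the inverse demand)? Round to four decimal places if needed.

p_1 = 7

This is Cobb-Douglas in (q_1−2, q_2−8): tangency gives 0.6·p_2·(q_2−8) = 0.2·p_1·(q_1−2).
Substituting into the budget: q_1* = 2 + 0.75·(I − 2·p_1 − 8·p_2)/p_1, and q_2* = 8 + 0.25·(…)/p_2.
Set q_1* = 6.5 in the demand function and solve for p_1: p_1 = 7.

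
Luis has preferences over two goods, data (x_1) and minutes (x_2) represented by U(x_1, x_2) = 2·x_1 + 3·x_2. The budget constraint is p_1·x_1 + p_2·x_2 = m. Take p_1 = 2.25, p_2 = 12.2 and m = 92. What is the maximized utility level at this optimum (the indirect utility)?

V = 81.7778

x_1 gives more utility per dollar, so spend all income on x_1: x_1* = m/p_1, x_2* = 0.
Numerically: x_1* = 40.8889, x_2* = 0.
Utility at the optimum: U(40.8889, 0) = 81.7778.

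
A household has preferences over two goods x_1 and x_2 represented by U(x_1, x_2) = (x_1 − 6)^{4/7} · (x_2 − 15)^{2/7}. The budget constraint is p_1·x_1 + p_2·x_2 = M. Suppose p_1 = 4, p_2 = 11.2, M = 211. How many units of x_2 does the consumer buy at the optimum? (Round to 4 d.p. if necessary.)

Let x_1' = x_1−6, x_2' = x_2−15. MRS = 2·x_2'/x_1' = p_1/p_2.
Substituting into the budget: x_1* = 6 + 2/3·(M − 6·p_1 − 15·p_2)/p_1, and x_2* = 15 + 1/3·(…)/p_2.
Discretionary income = 211 − 6·4 − 15·11.2 = 19; x_2* = 15 + 1/3·19/11.2 = 15.5655.

x_2* = 15.5655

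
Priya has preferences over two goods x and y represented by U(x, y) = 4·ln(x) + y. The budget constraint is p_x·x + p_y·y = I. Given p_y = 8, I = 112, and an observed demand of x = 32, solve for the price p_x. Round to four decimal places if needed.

p_x = 1

MU_x = 4/x, MU_y = 1. Tangency: 4/x = p_x/p_y.
So x*(p_x,p_y) = 4·p_y/p_x, independent of income; and y* = (I − 4·p_y)/p_y.
Set x* = 32 in the demand function and solve for p_x: p_x = 1.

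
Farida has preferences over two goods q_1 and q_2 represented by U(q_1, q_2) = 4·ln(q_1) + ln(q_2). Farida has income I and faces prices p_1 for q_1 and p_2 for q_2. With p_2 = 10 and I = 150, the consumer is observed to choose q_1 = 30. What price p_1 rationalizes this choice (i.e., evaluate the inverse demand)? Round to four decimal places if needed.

Tangency: MRS = 4·q_2/q_1 = p_1/p_2.
Rearranging, p_2·q_2 = (1/4)·p_1·q_1. Substituting into the budget gives p_1·q_1·(1 + (1/4)) = I.
Demand: q_1*(p_1,p_2,I) = 0.8·I/p_1 and q_2* = 0.2·I/p_2.
Set q_1* = 30 in the demand function and solve for p_1: p_1 = 4.

p_1 = 4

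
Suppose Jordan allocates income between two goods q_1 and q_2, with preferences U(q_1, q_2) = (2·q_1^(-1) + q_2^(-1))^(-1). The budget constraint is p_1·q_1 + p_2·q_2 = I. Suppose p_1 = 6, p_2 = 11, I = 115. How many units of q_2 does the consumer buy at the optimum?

Substitute q_2 = (q_2/q_1)·q_1 into the budget: q_1* = I/(p_1 + p_2·(q_2/q_1)).
Numerically q_2/q_1 = 0.522233, so q_1* = 115/(6 + 11·0.522233) = 9.7918 and q_2* = 0.522233·9.7918 = 5.1136.

q_2* = 5.1136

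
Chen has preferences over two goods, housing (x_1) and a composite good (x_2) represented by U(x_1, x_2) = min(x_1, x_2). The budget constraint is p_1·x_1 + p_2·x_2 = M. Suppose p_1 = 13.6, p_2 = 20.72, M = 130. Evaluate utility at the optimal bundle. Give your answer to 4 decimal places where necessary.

Here 13.6 + 20.72 = 34.32, giving x_1* = 3.7879 and x_2* = 3.7879.
Utility at the optimum: U(3.7879, 3.7879) = 3.7879.

V = 3.7879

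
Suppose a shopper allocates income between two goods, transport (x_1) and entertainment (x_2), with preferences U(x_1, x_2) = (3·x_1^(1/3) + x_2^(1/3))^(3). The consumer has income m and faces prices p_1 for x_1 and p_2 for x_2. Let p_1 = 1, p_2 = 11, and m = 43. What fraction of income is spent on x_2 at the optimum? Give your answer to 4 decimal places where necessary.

From the CES first-order condition, 3·(x_2/x_1)^(2/3) = p_1/p_2.
Solve for the ratio: x_2/x_1 = [(1/3)·p_1/p_2]^(1.5).
With the ratio pinned down, the budget gives x_1* = m/(p_1 + p_2·(x_2/x_1)) and x_2* = (x_2/x_1)·x_1*.
Numerically x_2/x_1 = 0.005275, so x_1* = 43/(1 + 11·0.005275) = 40.6417 and x_2* = 0.005275·40.6417 = 0.2144.
Expenditure on x_2: 11·0.2144 = 2.3583; share = 0.0548.

share on x_2 = 0.0548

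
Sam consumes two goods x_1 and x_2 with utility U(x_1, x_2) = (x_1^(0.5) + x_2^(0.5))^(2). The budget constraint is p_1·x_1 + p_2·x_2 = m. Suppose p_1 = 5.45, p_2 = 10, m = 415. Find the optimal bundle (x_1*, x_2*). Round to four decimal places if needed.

x_1* = 49.2859, x_2* = 14.6392

From the CES first-order condition, (x_2/x_1)^(0.5) = p_1/p_2.
Solve for the ratio: x_2/x_1 = [p_1/p_2]^(2).
With the ratio pinned down, the budget gives x_1* = m/(p_1 + p_2·(x_2/x_1)) and x_2* = (x_2/x_1)·x_1*.
Numerically x_2/x_1 = 0.297025, so x_1* = 415/(5.45 + 10·0.297025) = 49.2859 and x_2* = 0.297025·49.2859 = 14.6392.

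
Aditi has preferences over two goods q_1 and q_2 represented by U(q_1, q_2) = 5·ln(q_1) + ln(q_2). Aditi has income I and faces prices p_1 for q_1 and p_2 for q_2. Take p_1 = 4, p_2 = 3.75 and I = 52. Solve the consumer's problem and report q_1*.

q_1* = 10.8333

Tangency: MRS = 5·q_2/q_1 = p_1/p_2.
Rearranging, p_2·q_2 = (1/5)·p_1·q_1. Substituting into the budget gives p_1·q_1·(1 + (1/5)) = I.
Demand: q_1*(p_1,p_2,I) = 5/6·I/p_1 and q_2* = 1/6·I/p_2.
At p_1=4, p_2=3.75, I=52: q_1* = 5/6·52/4 = 10.8333.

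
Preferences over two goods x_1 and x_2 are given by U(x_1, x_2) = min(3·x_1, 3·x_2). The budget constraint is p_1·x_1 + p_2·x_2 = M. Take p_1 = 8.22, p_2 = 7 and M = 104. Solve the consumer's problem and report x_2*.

x_2* = 6.8331

Leontief preferences: the optimum is at the kink where x_1/3 = x_2/3, i.e. x_2 = x_1.
Budget: p_1·x_1 + p_2·x_1 = M, so (3·p_1 + 3·p_2)·x_1 = 3·M.
Demand: x_1*(p_1,p_2,M) = 3·M/(3·p_1 + 3·p_2), x_2* = 3·M/(3·p_1 + 3·p_2).
Here 3·8.22 + 3·7 = 45.66, giving x_2* = 6.8331.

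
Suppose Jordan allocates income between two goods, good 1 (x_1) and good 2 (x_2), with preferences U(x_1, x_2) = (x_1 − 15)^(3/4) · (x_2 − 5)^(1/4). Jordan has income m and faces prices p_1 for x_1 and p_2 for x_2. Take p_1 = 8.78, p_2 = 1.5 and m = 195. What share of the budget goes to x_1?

share on x_1 = 0.89

This is Cobb-Douglas in (x_1−15, x_2−5): tangency gives 0.75·p_2·(x_2−5) = 0.25·p_1·(x_1−15).
Substituting into the budget: x_1* = 15 + 0.75·(m − 15·p_1 − 5·p_2)/p_1, and x_2* = 5 + 0.25·(…)/p_2.
Discretionary income = 195 − 15·8.78 − 5·1.5 = 55.8; x_1* = 15 + 0.75·55.8/8.78 = 19.7665; x_2* = 5 + 0.25·55.8/1.5 = 14.3.
Expenditure on x_1: 8.78·19.7665 = 173.55; share = 0.89.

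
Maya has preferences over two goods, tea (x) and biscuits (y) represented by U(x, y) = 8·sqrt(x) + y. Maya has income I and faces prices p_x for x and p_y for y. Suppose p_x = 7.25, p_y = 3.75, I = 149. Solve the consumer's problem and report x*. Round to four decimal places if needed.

MU_x = 4/√x, MU_y = 1. Tangency: 4/√x = p_x/p_y.
Solve: √x = 4·p_y/p_x, so x*(p_x,p_y) = (4·p_y/p_x)², and y* = (I − p_x·x*)/p_y.
Plugging in: x* = (4·3.75/7.25)² = 4.2806.

x* = 4.2806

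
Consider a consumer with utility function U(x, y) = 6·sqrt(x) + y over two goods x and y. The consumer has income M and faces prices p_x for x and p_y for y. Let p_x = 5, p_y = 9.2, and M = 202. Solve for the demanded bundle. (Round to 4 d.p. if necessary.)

x* = 30.4704, y* = 5.3965

MU_x = 3/√x, MU_y = 1. Tangency: 3/√x = p_x/p_y.
Thus x* = (3·p_y/p_x)² — independent of M — with the rest of income spent on y.
Plugging in: x* = (3·9.2/5)² = 30.4704, y* = 5.3965.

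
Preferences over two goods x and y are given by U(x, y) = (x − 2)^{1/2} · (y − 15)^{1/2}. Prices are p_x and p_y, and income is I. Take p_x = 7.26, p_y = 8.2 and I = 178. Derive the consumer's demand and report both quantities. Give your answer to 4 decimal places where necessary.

Let x' = x−2, y' = y−15. MRS = y'/x' = p_x/p_y.
After buying the subsistence bundle (2, 15), a share 0.5 of the remaining income goes to x: x* = 2 + 0.5·(I − 2p_x − 15p_y)/p_x.
Discretionary income = 178 − 2·7.26 − 15·8.2 = 40.48; x* = 2 + 0.5·40.48/7.26 = 4.7879; y* = 15 + 0.5·40.48/8.2 = 17.4683.

x* = 4.7879, y* = 17.4683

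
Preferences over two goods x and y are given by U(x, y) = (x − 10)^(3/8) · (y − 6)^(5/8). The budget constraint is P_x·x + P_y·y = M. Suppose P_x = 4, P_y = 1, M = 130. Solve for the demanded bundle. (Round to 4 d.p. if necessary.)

Let x' = x−10, y' = y−6. MRS = (3/5)·y'/x' = P_x/P_y.
After buying the subsistence bundle (10, 6), a share 0.375 of the remaining income goes to x: x* = 10 + 0.375·(M − 10P_x − 6P_y)/P_x.
Discretionary income = 130 − 10·4 − 6·1 = 84; x* = 10 + 0.375·84/4 = 17.875; y* = 6 + 0.625·84/1 = 58.5.

x* = 17.875, y* = 58.5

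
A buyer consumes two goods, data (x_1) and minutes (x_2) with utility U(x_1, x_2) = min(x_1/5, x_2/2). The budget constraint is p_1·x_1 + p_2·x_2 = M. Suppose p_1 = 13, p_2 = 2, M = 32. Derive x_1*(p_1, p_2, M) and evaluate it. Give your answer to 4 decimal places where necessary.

x_1* = 2.3188

Leontief preferences: the optimum is at the kink where x_1/5 = x_2/2, i.e. x_2 = (2/5)·x_1.
Budget: p_1·x_1 + p_2·(2/5)·x_1 = M, so (5·p_1 + 2·p_2)·x_1 = 5·M.
Demand: x_1*(p_1,p_2,M) = 5·M/(5·p_1 + 2·p_2), x_2* = 2·M/(5·p_1 + 2·p_2).
Here 5·13 + 2·2 = 69, giving x_1* = 2.3188.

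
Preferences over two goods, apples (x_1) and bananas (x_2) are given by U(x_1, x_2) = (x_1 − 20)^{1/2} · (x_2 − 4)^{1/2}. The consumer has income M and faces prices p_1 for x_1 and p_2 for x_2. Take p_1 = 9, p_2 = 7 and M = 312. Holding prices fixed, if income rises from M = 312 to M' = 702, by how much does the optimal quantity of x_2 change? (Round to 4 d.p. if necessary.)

MRS = (x_2−4)/(x_1−20). Tangency with p_1/p_2 gives x_2−4 = (p_1/p_2)·(x_1−20).
After buying the subsistence bundle (20, 4), a share 0.5 of the remaining income goes to x_1: x_1* = 20 + 0.5·(M − 20p_1 − 4p_2)/p_1.
Discretionary income = 312 − 20·9 − 4·7 = 104; x_2* = 4 + 0.5·104/7 = 11.4286.
At M' = 702: x_2* = 39.2857. Change: 39.2857 − 11.4286 = 27.8571.

Δx_2* = 27.8571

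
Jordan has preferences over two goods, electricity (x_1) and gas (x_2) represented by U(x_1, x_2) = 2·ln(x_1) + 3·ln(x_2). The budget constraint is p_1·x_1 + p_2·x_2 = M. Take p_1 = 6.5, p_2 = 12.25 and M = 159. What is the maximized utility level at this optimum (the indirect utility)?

At p_1=6.5, p_2=12.25, M=159: x_1* = 0.4·159/6.5 = 9.7846, x_2* = 7.7878.
Utility at the optimum: U(9.7846, 7.7878) = 10.7193.

V = 10.7193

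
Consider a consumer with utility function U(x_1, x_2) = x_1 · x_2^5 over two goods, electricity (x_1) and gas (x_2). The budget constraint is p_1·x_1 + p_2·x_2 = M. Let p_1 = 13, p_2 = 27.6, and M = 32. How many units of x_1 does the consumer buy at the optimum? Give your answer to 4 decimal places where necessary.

MU_x_1/MU_x_2 = (x_2)/(5·x_1); tangency sets this equal to p_1/p_2.
So p_2·x_2 = 5·p_1·x_1; combined with the budget, a share 1/6 of income goes to x_1.
Demand: x_1*(p_1,p_2,M) = 1/6·M/p_1 and x_2* = 5/6·M/p_2.
At p_1=13, p_2=27.6, M=32: x_1* = 1/6·32/13 = 0.4103.

x_1* = 0.4103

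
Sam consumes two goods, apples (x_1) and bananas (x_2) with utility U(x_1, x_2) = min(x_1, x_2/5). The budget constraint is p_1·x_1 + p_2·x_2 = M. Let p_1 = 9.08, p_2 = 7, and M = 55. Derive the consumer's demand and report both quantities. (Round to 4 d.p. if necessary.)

With perfect complements, no substitution: consume in ratio x_1:x_2 = 1:5.
Budget: p_1·x_1 + p_2·5·x_1 = M, so (p_1 + 5·p_2)·x_1 = M.
Demand: x_1*(p_1,p_2,M) = M/(p_1 + 5·p_2), x_2* = 5·M/(p_1 + 5·p_2).
Here 9.08 + 5·7 = 44.08, giving x_1* = 1.2477 and x_2* = 6.2387.

x_1* = 1.2477, x_2* = 6.2387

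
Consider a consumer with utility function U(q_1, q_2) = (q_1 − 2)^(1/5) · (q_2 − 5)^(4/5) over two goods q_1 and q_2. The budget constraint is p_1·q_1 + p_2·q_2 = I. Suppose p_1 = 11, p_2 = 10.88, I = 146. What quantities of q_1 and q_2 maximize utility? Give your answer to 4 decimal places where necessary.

q_1* = 3.2655, q_2* = 10.1176

After buying the subsistence bundle (2, 5), a share 0.2 of the remaining income goes to q_1: q_1* = 2 + 0.2·(I − 2p_1 − 5p_2)/p_1.
Discretionary income = 146 − 2·11 − 5·10.88 = 69.6; q_1* = 2 + 0.2·69.6/11 = 3.2655; q_2* = 5 + 0.8·69.6/10.88 = 10.1176.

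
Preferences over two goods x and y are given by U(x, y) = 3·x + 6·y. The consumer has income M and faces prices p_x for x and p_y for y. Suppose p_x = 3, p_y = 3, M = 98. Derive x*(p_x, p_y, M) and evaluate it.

y gives more utility per dollar, so spend all income on y: y* = M/p_y, x* = 0.
Numerically: x* = 0, y* = 32.6667.

x* = 0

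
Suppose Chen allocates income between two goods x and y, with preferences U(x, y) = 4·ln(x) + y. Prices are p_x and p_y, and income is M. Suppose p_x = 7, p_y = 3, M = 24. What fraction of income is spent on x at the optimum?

share on x = 0.5

MU_x = 4/x, MU_y = 1. Tangency: 4/x = p_x/p_y.
So x*(p_x,p_y) = 4·p_y/p_x, independent of income; and y* = (M − 4·p_y)/p_y.
At the given prices: x* = 4·3/7 = 1.7143, and y* = 4.
Expenditure on x: 7·1.7143 = 12; share = 0.5.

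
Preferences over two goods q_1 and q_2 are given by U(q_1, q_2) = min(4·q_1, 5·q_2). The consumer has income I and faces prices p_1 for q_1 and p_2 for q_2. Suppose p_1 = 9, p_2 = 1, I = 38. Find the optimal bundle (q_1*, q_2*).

With perfect complements, no substitution: consume in ratio q_1:q_2 = 5:4.
Budget: p_1·q_1 + p_2·(4/5)·q_1 = I, so (5·p_1 + 4·p_2)·q_1 = 5·I.
Demand: q_1*(p_1,p_2,I) = 5·I/(5·p_1 + 4·p_2), q_2* = 4·I/(5·p_1 + 4·p_2).
Here 5·9 + 4·1 = 49, giving q_1* = 3.8776 and q_2* = 3.102.

q_1* = 3.8776, q_2* = 3.102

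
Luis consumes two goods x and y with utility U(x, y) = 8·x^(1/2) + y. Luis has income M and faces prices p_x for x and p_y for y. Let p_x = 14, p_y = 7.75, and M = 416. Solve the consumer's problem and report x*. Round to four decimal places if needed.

Thus x* = (4·p_y/p_x)² — independent of M — with the rest of income spent on y.
Plugging in: x* = (4·7.75/14)² = 4.9031.

x* = 4.9031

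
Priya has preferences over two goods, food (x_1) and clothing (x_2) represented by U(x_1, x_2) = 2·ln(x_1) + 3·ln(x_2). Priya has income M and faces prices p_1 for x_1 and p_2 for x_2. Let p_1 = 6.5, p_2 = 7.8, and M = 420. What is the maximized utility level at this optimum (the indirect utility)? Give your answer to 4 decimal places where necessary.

At p_1=6.5, p_2=7.8, M=420: x_1* = 0.4·420/6.5 = 25.8462, x_2* = 32.3077.
Utility at the optimum: U(25.8462, 32.3077) = 16.9302.

V = 16.9302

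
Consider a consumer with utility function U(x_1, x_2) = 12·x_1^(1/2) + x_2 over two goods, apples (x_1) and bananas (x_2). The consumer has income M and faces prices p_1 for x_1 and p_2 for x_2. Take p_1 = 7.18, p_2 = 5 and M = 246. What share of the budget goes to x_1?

share on x_1 = 0.5095

Utility is quasi-linear in x_2; the FOC for x_1 is 6/√x_1 = p_1/p_2.
Thus x_1* = (6·p_2/p_1)² — independent of M — with the rest of income spent on x_2.
Plugging in: x_1* = (6·5/7.18)² = 17.458, x_2* = 24.1304.
Expenditure on x_1: 7.18·17.458 = 125.3482; share = 0.5095.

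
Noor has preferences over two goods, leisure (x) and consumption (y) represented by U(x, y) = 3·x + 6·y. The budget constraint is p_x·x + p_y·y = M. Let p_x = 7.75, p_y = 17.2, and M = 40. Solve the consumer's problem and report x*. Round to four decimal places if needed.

Perfect substitutes: compare marginal utility per dollar. 3/p_x vs 6/p_y → 0.3871 vs 0.3488.
x gives more utility per dollar, so spend all income on x: x* = M/p_x, y* = 0.
Numerically: x* = 5.1613, y* = 0.

x* = 5.1613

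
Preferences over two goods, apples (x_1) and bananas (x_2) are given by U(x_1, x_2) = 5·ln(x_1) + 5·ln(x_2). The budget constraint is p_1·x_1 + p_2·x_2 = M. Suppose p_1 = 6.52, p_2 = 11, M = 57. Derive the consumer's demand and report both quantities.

x_1* = 4.3712, x_2* = 2.5909

The MRS is x_2/x_1. Set MRS = p_1/p_2.
Rearranging, p_2·x_2 = p_1·x_1. Substituting into the budget gives p_1·x_1·(1 + 1) = M.
Demand: x_1*(p_1,p_2,M) = 0.5·M/p_1 and x_2* = 0.5·M/p_2.
At p_1=6.52, p_2=11, M=57: x_1* = 0.5·57/6.52 = 4.3712, x_2* = 2.5909.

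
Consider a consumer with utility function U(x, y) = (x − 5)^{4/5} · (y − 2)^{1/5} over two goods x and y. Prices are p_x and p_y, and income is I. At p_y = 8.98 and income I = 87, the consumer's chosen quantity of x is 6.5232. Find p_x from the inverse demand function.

p_x = 10

This is Cobb-Douglas in (x−5, y−2): tangency gives 0.8·p_y·(y−2) = 0.2·p_x·(x−5).
After buying the subsistence bundle (5, 2), a share 0.8 of the remaining income goes to x: x* = 5 + 0.8·(I − 5p_x − 2p_y)/p_x.
Set x* = 6.5232 in the demand function and solve for p_x: p_x = 10.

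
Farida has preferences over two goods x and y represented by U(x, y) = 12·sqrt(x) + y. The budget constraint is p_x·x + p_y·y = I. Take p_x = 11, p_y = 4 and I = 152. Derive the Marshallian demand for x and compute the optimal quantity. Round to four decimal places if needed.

Set MRS = p_x/p_y: 6·x^(−1/2) = p_x/p_y.
Thus x* = (6·p_y/p_x)² — independent of I — with the rest of income spent on y.
Plugging in: x* = (6·4/11)² = 4.7603.

x* = 4.7603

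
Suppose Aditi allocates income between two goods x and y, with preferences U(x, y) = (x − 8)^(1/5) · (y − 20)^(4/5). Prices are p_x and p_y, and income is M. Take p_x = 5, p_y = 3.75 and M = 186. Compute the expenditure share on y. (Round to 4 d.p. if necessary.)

Let x' = x−8, y' = y−20. MRS = (1/4)·y'/x' = p_x/p_y.
Substituting into the budget: x* = 8 + 0.2·(M − 8·p_x − 20·p_y)/p_x, and y* = 20 + 0.8·(…)/p_y.
Discretionary income = 186 − 8·5 − 20·3.75 = 71; x* = 8 + 0.2·71/5 = 10.84; y* = 20 + 0.8·71/3.75 = 35.1467.
Expenditure on y: 3.75·35.1467 = 131.8; share = 0.7086.

share on y = 0.7086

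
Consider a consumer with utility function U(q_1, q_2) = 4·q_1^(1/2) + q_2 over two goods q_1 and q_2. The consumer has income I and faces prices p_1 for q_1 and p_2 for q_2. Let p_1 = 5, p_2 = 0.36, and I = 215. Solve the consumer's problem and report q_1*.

q_1* = 0.0207

Utility is quasi-linear in q_2; the FOC for q_1 is 2/√q_1 = p_1/p_2.
Thus q_1* = (2·p_2/p_1)² — independent of I — with the rest of income spent on q_2.
Plugging in: q_1* = (2·0.36/5)² = 0.0207.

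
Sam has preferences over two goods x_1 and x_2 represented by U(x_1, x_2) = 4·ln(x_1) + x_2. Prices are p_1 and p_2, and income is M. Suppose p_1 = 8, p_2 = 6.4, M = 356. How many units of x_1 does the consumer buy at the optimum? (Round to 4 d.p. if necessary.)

x_1* = 3.2

Set MRS = p_1/p_2: (4/x_1)/1 = p_1/p_2.
So x_1*(p_1,p_2) = 4·p_2/p_1, independent of income; and x_2* = (M − 4·p_2)/p_2.
At the given prices: x_1* = 4·6.4/8 = 3.2.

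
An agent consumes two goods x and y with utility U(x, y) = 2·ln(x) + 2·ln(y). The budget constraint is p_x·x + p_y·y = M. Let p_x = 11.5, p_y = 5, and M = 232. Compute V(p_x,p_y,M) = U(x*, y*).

The MRS is y/x. Set MRS = p_x/p_y.
Rearranging, p_y·y = p_x·x. Substituting into the budget gives p_x·x·(1 + 1) = M.
Demand: x*(p_x,p_y,M) = 0.5·M/p_x and y* = 0.5·M/p_y.
At p_x=11.5, p_y=5, M=232: x* = 0.5·232/11.5 = 10.087, y* = 23.2.
Utility at the optimum: U(10.087, 23.2) = 10.9108.

V = 10.9108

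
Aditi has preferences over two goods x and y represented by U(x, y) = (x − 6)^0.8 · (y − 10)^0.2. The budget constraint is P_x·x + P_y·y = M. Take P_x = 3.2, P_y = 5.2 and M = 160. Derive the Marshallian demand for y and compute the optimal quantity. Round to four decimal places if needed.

y* = 13.4154

This is Cobb-Douglas in (x−6, y−10): tangency gives 0.8·P_y·(y−10) = 0.2·P_x·(x−6).
Substituting into the budget: x* = 6 + 0.8·(M − 6·P_x − 10·P_y)/P_x, and y* = 10 + 0.2·(…)/P_y.
Discretionary income = 160 − 6·3.2 − 10·5.2 = 88.8; y* = 10 + 0.2·88.8/5.2 = 13.4154.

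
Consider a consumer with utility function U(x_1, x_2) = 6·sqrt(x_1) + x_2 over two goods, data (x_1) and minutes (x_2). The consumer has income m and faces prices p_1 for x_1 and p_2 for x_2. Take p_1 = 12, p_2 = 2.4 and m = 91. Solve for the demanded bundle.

x_1* = 0.36, x_2* = 36.1167

Utility is quasi-linear in x_2; the FOC for x_1 is 3/√x_1 = p_1/p_2.
Solve: √x_1 = 3·p_2/p_1, so x_1*(p_1,p_2) = (3·p_2/p_1)², and x_2* = (m − p_1·x_1*)/p_2.
Plugging in: x_1* = (3·2.4/12)² = 0.36, x_2* = 36.1167.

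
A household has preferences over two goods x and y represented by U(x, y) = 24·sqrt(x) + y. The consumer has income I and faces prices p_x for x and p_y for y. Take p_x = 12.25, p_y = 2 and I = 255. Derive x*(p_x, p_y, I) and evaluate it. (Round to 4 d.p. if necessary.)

x* = 3.8384

MU_x = 12/√x, MU_y = 1. Tangency: 12/√x = p_x/p_y.
Thus x* = (12·p_y/p_x)² — independent of I — with the rest of income spent on y.
Plugging in: x* = (12·2/12.25)² = 3.8384.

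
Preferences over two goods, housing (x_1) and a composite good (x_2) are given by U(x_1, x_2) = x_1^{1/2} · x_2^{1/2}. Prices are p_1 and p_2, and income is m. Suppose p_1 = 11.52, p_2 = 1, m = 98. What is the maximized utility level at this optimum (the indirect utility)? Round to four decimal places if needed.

V = 14.4368

The MRS is x_2/x_1. Set MRS = p_1/p_2.
Rearranging, p_2·x_2 = p_1·x_1. Substituting into the budget gives p_1·x_1·(1 + 1) = m.
Demand: x_1*(p_1,p_2,m) = 0.5·m/p_1 and x_2* = 0.5·m/p_2.
At p_1=11.52, p_2=1, m=98: x_1* = 0.5·98/11.52 = 4.2535, x_2* = 49.
Utility at the optimum: U(4.2535, 49) = 14.4368.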